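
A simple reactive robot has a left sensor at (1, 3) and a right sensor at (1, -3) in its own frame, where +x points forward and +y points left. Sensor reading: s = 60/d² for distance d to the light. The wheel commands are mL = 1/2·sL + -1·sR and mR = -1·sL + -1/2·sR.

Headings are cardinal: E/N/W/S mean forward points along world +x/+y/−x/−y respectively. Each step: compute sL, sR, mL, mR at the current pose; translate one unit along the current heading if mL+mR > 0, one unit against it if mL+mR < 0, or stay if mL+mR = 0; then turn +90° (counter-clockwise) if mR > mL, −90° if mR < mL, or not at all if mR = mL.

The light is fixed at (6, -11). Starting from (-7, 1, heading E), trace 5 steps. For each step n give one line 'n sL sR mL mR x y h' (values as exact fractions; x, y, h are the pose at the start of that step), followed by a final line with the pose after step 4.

n=0: pose=(-7,1,E); sL=20/123, sR=4/15; mL=-38/205, mR=-182/615; mL+mR=-296/615 → advance -1; mR−mL=-68/615 → turn -1·90°
n=1: pose=(-8,1,S); sL=30/121, sR=6/41; mL=-111/4961, mR=-1593/4961; mL+mR=-1704/4961 → advance -1; mR−mL=-1482/4961 → turn -1·90°
n=2: pose=(-8,2,W); sL=12/65, sR=60/481; mL=-6/185, mR=-594/2405; mL+mR=-672/2405 → advance -1; mR−mL=-516/2405 → turn -1·90°
n=3: pose=(-7,2,N); sL=15/113, sR=15/74; mL=-570/4181, mR=-3915/16724; mL+mR=-6195/16724 → advance -1; mR−mL=-1635/16724 → turn -1·90°
n=4: pose=(-7,1,E); sL=20/123, sR=4/15; mL=-38/205, mR=-182/615; mL+mR=-296/615 → advance -1; mR−mL=-68/615 → turn -1·90°

0 20/123 4/15 -38/205 -182/615 -7 1 E
1 30/121 6/41 -111/4961 -1593/4961 -8 1 S
2 12/65 60/481 -6/185 -594/2405 -8 2 W
3 15/113 15/74 -570/4181 -3915/16724 -7 2 N
4 20/123 4/15 -38/205 -182/615 -7 1 E
final -8 1 S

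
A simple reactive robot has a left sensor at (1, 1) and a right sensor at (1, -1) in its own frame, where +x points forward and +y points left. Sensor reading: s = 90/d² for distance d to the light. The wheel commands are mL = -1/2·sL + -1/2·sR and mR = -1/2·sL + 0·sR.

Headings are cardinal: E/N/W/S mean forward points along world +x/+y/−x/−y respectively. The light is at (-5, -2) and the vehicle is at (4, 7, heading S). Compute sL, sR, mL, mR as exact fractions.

left sensor world pos  = (5, 6); dL² = 164
right sensor world pos = (3, 6); dR² = 128
sL = 90/164 = 45/82
sR = 90/128 = 45/64
mL = -1/2·sL + -1/2·sR = -3285/5248
mR = -1/2·sL + 0·sR = -45/164

45/82 45/64 -3285/5248 -45/164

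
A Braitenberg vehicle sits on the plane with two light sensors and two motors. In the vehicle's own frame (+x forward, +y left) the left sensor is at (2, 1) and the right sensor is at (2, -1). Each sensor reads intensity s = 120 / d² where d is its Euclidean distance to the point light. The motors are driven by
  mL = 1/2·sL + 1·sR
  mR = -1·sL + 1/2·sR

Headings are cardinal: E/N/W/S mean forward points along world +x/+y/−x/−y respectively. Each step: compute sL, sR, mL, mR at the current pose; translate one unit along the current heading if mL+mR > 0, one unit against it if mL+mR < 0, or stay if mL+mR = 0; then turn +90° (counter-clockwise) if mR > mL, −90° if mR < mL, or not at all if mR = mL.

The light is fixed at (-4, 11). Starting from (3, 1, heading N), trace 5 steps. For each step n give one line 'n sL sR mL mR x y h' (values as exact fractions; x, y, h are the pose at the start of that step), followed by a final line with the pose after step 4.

n=0: pose=(3,1,N); sL=6/5, sR=15/16; mL=123/80, mR=-117/160; mL+mR=129/160 → advance +1; mR−mL=-363/160 → turn -1·90°
n=1: pose=(3,2,E); sL=24/29, sR=120/181; mL=5652/5249, mR=-2604/5249; mL+mR=3048/5249 → advance +1; mR−mL=-8256/5249 → turn -1·90°
n=2: pose=(4,2,S); sL=60/101, sR=12/17; mL=1722/1717, mR=-414/1717; mL+mR=1308/1717 → advance +1; mR−mL=-2136/1717 → turn -1·90°
n=3: pose=(4,1,W); sL=120/157, sR=40/39; mL=8620/6123, mR=-1540/6123; mL+mR=2360/2041 → advance +1; mR−mL=-10160/6123 → turn -1·90°
n=4: pose=(3,1,N); sL=6/5, sR=15/16; mL=123/80, mR=-117/160; mL+mR=129/160 → advance +1; mR−mL=-363/160 → turn -1·90°

0 6/5 15/16 123/80 -117/160 3 1 N
1 24/29 120/181 5652/5249 -2604/5249 3 2 E
2 60/101 12/17 1722/1717 -414/1717 4 2 S
3 120/157 40/39 8620/6123 -1540/6123 4 1 W
4 6/5 15/16 123/80 -117/160 3 1 N
final 3 2 E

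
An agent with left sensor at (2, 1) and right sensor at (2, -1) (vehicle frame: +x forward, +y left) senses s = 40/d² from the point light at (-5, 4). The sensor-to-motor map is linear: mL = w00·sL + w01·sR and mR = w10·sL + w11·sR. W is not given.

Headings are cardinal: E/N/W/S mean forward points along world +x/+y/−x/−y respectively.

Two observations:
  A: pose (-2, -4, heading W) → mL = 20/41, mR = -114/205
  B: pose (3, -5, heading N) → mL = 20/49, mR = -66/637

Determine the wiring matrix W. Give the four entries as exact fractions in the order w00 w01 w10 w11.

1 0 1/2 -1

obs A: pose=(-2,-4,W) → sL=20/41, sR=4/5, mL=20/41, mR=-114/205
obs B: pose=(3,-5,N) → sL=20/49, sR=4/13, mL=20/49, mR=-66/637
sensor matrix S = [[20/41, 4/5], [20/49, 4/13]]; det S = -4608/26117
solve [mL_A; mL_B] = S·[w00; w01] and [mR_A; mR_B] = S·[w10; w11]:
  w00 = 1, w01 = 0, w10 = 1/2, w11 = -1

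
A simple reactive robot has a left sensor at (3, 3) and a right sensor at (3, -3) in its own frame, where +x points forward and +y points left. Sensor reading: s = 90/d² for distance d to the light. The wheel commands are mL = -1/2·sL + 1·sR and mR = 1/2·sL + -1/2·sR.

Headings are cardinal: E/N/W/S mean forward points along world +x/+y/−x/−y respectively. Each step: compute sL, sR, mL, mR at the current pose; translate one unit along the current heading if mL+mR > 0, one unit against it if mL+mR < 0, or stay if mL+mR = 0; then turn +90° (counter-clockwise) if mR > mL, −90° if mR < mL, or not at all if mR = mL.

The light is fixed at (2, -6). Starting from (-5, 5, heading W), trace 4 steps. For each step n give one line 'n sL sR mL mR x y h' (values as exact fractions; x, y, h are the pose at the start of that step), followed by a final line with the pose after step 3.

n=0: pose=(-5,5,W); sL=45/82, sR=45/148; mL=45/1517, mR=1485/12136; mL+mR=45/296 → advance +1; mR−mL=1125/12136 → turn +1·90°
n=1: pose=(-6,5,S); sL=90/89, sR=18/37; mL=-63/3293, mR=864/3293; mL+mR=9/37 → advance +1; mR−mL=927/3293 → turn +1·90°
n=2: pose=(-6,4,E); sL=45/97, sR=45/37; mL=7065/7178, mR=-1350/3589; mL+mR=45/74 → advance +1; mR−mL=-9765/7178 → turn -1·90°
n=3: pose=(-5,4,S); sL=18/13, sR=90/149; mL=-171/1937, mR=756/1937; mL+mR=45/149 → advance +1; mR−mL=927/1937 → turn +1·90°

0 45/82 45/148 45/1517 1485/12136 -5 5 W
1 90/89 18/37 -63/3293 864/3293 -6 5 S
2 45/97 45/37 7065/7178 -1350/3589 -6 4 E
3 18/13 90/149 -171/1937 756/1937 -5 4 S
final -5 3 E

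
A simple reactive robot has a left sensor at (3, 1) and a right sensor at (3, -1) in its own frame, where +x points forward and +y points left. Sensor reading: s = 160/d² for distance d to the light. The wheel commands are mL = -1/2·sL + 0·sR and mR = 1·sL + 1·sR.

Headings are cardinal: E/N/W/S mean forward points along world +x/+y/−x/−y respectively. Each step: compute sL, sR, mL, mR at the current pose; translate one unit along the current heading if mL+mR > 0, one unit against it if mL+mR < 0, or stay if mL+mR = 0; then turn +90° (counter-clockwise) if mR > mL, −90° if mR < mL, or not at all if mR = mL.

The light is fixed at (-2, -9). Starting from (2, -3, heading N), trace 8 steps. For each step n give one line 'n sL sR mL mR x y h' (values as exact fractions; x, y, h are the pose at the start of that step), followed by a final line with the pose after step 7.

0 16/9 80/53 -8/9 1568/477 2 -3 N
1 160/37 32/13 -80/37 3264/481 2 -2 W
2 5 8 -5/2 13 1 -2 S
3 32/17 160/61 -16/17 4672/1037 1 -3 E
4 16/9 80/53 -8/9 1568/477 2 -3 N
5 160/37 32/13 -80/37 3264/481 2 -2 W
6 5 8 -5/2 13 1 -2 S
7 32/17 160/61 -16/17 4672/1037 1 -3 E
final 2 -3 N

n=0: pose=(2,-3,N); sL=16/9, sR=80/53; mL=-8/9, mR=1568/477; mL+mR=1144/477 → advance +1; mR−mL=664/159 → turn +1·90°
n=1: pose=(2,-2,W); sL=160/37, sR=32/13; mL=-80/37, mR=3264/481; mL+mR=2224/481 → advance +1; mR−mL=4304/481 → turn +1·90°
n=2: pose=(1,-2,S); sL=5, sR=8; mL=-5/2, mR=13; mL+mR=21/2 → advance +1; mR−mL=31/2 → turn +1·90°
n=3: pose=(1,-3,E); sL=32/17, sR=160/61; mL=-16/17, mR=4672/1037; mL+mR=3696/1037 → advance +1; mR−mL=5648/1037 → turn +1·90°
n=4: pose=(2,-3,N); sL=16/9, sR=80/53; mL=-8/9, mR=1568/477; mL+mR=1144/477 → advance +1; mR−mL=664/159 → turn +1·90°
n=5: pose=(2,-2,W); sL=160/37, sR=32/13; mL=-80/37, mR=3264/481; mL+mR=2224/481 → advance +1; mR−mL=4304/481 → turn +1·90°
n=6: pose=(1,-2,S); sL=5, sR=8; mL=-5/2, mR=13; mL+mR=21/2 → advance +1; mR−mL=31/2 → turn +1·90°
n=7: pose=(1,-3,E); sL=32/17, sR=160/61; mL=-16/17, mR=4672/1037; mL+mR=3696/1037 → advance +1; mR−mL=5648/1037 → turn +1·90°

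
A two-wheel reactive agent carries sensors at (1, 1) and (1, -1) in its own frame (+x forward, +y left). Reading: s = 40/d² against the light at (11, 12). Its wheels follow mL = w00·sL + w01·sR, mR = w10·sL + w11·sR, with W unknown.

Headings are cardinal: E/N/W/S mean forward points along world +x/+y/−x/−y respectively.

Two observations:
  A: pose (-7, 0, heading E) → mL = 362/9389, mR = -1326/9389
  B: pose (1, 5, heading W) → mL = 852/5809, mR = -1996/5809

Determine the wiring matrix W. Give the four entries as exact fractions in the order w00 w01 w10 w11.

-1/2 1 -1 -1/2

obs A: pose=(-7,0,E) → sL=4/41, sR=20/229, mL=362/9389, mR=-1326/9389
obs B: pose=(1,5,W) → sL=8/37, sR=40/157, mL=852/5809, mR=-1996/5809
sensor matrix S = [[4/41, 20/229], [8/37, 40/157]]; det S = 325760/54540701
solve [mL_A; mL_B] = S·[w00; w01] and [mR_A; mR_B] = S·[w10; w11]:
  w00 = -1/2, w01 = 1, w10 = -1, w11 = -1/2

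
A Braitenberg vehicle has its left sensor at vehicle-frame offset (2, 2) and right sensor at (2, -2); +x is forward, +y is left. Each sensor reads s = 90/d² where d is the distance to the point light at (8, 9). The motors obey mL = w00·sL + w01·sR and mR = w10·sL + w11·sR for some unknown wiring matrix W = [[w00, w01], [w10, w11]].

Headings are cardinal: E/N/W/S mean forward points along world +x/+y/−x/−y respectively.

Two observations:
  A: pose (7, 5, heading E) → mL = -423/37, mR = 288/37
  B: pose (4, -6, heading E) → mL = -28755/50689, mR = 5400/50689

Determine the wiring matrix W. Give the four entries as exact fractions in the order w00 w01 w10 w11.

obs A: pose=(7,5,E) → sL=18, sR=90/37, mL=-423/37, mR=288/37
obs B: pose=(4,-6,E) → sL=90/173, sR=90/293, mL=-28755/50689, mR=5400/50689
sensor matrix S = [[18, 90/37], [90/173, 90/293]]; det S = 7996320/1875493
solve [mL_A; mL_B] = S·[w00; w01] and [mR_A; mR_B] = S·[w10; w11]:
  w00 = -1/2, w01 = -1, w10 = 1/2, w11 = -1/2

-1/2 -1 1/2 -1/2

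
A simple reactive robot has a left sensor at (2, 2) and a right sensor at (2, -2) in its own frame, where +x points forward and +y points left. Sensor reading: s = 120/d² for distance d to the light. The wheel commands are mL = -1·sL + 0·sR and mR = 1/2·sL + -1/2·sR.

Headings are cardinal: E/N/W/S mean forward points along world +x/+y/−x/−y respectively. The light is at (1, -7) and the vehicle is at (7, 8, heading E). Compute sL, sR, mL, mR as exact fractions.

left sensor world pos  = (9, 10); dL² = 353
right sensor world pos = (9, 6); dR² = 233
sL = 120/353 = 120/353
sR = 120/233 = 120/233
mL = -1·sL + 0·sR = -120/353
mR = 1/2·sL + -1/2·sR = -7200/82249

120/353 120/233 -120/353 -7200/82249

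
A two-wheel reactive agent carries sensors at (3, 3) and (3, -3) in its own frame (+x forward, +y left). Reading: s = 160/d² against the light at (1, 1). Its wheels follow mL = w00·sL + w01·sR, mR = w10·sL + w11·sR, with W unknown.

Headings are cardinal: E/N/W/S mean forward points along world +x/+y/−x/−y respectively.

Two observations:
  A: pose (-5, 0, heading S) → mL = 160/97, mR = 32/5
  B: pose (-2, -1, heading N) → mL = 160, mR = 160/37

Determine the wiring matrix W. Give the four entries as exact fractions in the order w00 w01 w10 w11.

obs A: pose=(-5,0,S) → sL=32/5, sR=160/97, mL=160/97, mR=32/5
obs B: pose=(-2,-1,N) → sL=160/37, sR=160, mL=160, mR=160/37
sensor matrix S = [[32/5, 160/97], [160/37, 160]]; det S = 3649536/3589
solve [mL_A; mL_B] = S·[w00; w01] and [mR_A; mR_B] = S·[w10; w11]:
  w00 = 0, w01 = 1, w10 = 1, w11 = 0

0 1 1 0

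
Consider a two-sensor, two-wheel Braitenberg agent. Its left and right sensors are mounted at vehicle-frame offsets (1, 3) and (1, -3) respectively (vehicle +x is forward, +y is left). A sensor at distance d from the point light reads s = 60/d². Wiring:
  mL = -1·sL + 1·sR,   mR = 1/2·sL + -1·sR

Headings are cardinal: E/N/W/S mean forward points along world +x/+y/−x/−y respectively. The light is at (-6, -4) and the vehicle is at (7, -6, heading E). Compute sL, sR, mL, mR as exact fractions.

60/197 60/221 -1440/43537 -5190/43537

left sensor world pos  = (8, -3); dL² = 197
right sensor world pos = (8, -9); dR² = 221
sL = 60/197 = 60/197
sR = 60/221 = 60/221
mL = -1·sL + 1·sR = -1440/43537
mR = 1/2·sL + -1·sR = -5190/43537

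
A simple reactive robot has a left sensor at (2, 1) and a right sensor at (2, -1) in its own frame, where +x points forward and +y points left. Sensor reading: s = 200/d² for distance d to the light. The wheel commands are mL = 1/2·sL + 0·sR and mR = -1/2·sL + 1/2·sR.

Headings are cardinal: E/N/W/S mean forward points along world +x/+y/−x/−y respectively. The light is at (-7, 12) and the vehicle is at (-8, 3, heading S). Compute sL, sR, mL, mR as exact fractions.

left sensor world pos  = (-7, 1); dL² = 121
right sensor world pos = (-9, 1); dR² = 125
sL = 200/121 = 200/121
sR = 200/125 = 8/5
mL = 1/2·sL + 0·sR = 100/121
mR = -1/2·sL + 1/2·sR = -16/605

200/121 8/5 100/121 -16/605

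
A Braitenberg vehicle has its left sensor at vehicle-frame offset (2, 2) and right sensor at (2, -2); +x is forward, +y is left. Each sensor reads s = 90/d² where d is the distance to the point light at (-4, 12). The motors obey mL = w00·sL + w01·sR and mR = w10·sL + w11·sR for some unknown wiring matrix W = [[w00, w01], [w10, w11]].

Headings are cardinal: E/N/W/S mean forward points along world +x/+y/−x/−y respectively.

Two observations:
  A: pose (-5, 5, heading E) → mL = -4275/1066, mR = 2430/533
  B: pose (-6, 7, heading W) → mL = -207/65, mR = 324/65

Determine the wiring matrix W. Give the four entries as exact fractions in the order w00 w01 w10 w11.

-1 -1/2 1 1

obs A: pose=(-5,5,E) → sL=45/13, sR=45/41, mL=-4275/1066, mR=2430/533
obs B: pose=(-6,7,W) → sL=18/13, sR=18/5, mL=-207/65, mR=324/65
sensor matrix S = [[45/13, 45/41], [18/13, 18/5]]; det S = 5832/533
solve [mL_A; mL_B] = S·[w00; w01] and [mR_A; mR_B] = S·[w10; w11]:
  w00 = -1, w01 = -1/2, w10 = 1, w11 = 1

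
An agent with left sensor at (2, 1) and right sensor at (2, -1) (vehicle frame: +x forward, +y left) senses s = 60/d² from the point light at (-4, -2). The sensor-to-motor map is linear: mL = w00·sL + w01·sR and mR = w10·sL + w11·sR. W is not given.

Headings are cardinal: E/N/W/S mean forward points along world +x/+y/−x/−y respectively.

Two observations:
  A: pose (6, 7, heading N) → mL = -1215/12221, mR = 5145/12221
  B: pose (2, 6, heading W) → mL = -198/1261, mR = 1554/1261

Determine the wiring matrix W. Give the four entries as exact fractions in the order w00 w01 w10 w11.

obs A: pose=(6,7,N) → sL=30/101, sR=30/121, mL=-1215/12221, mR=5145/12221
obs B: pose=(2,6,W) → sL=12/13, sR=60/97, mL=-198/1261, mR=1554/1261
sensor matrix S = [[30/101, 30/121], [12/13, 60/97]]; det S = -695520/15410681
solve [mL_A; mL_B] = S·[w00; w01] and [mR_A; mR_B] = S·[w10; w11]:
  w00 = 1/2, w01 = -1, w10 = 1, w11 = 1/2

1/2 -1 1 1/2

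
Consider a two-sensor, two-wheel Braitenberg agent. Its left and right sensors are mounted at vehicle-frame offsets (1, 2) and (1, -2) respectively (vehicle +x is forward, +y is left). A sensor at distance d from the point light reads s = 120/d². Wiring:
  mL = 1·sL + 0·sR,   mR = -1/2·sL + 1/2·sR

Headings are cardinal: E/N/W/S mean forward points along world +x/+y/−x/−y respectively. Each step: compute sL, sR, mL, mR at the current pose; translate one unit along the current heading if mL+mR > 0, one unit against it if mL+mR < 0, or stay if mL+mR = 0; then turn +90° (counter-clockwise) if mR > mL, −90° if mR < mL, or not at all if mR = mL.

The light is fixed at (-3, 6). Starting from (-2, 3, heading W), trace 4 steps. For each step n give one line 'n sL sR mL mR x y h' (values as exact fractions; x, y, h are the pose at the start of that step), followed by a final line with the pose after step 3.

0 24/5 120 24/5 288/5 -2 3 W
1 6 6 6 0 -3 3 S
2 120/37 24 120/37 384/37 -3 2 W
3 60/13 60/17 60/13 -120/221 -4 2 S
final -4 1 W

n=0: pose=(-2,3,W); sL=24/5, sR=120; mL=24/5, mR=288/5; mL+mR=312/5 → advance +1; mR−mL=264/5 → turn +1·90°
n=1: pose=(-3,3,S); sL=6, sR=6; mL=6, mR=0; mL+mR=6 → advance +1; mR−mL=-6 → turn -1·90°
n=2: pose=(-3,2,W); sL=120/37, sR=24; mL=120/37, mR=384/37; mL+mR=504/37 → advance +1; mR−mL=264/37 → turn +1·90°
n=3: pose=(-4,2,S); sL=60/13, sR=60/17; mL=60/13, mR=-120/221; mL+mR=900/221 → advance +1; mR−mL=-1140/221 → turn -1·90°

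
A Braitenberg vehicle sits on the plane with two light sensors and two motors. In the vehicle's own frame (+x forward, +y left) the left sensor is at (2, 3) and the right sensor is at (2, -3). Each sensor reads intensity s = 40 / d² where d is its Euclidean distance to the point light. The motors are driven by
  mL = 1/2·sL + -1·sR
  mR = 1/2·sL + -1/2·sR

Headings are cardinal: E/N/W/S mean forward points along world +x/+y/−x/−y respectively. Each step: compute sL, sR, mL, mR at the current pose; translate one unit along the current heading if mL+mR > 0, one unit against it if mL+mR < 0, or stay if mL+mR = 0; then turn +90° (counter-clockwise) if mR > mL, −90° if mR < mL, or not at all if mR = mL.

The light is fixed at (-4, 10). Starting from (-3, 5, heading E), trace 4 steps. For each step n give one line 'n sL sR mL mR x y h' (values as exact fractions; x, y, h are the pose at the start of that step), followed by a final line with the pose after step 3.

n=0: pose=(-3,5,E); sL=40/13, sR=40/73; mL=940/949, mR=1200/949; mL+mR=2140/949 → advance +1; mR−mL=20/73 → turn +1·90°
n=1: pose=(-2,5,N); sL=4, sR=20/17; mL=14/17, mR=24/17; mL+mR=38/17 → advance +1; mR−mL=10/17 → turn +1·90°
n=2: pose=(-2,6,W); sL=40/49, sR=40; mL=-1940/49, mR=-960/49; mL+mR=-2900/49 → advance -1; mR−mL=20 → turn +1·90°
n=3: pose=(-1,6,S); sL=5/9, sR=10/9; mL=-5/6, mR=-5/18; mL+mR=-10/9 → advance -1; mR−mL=5/9 → turn +1·90°

0 40/13 40/73 940/949 1200/949 -3 5 E
1 4 20/17 14/17 24/17 -2 5 N
2 40/49 40 -1940/49 -960/49 -2 6 W
3 5/9 10/9 -5/6 -5/18 -1 6 S
final -1 7 E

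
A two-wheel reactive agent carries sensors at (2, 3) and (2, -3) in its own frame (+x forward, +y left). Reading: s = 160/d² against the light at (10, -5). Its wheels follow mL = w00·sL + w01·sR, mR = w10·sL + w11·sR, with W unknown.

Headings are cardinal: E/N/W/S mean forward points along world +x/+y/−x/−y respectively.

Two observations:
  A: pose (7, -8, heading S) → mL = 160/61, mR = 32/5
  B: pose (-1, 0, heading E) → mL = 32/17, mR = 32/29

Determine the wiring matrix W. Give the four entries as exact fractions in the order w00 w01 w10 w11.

0 1 1 0

obs A: pose=(7,-8,S) → sL=32/5, sR=160/61, mL=160/61, mR=32/5
obs B: pose=(-1,0,E) → sL=32/29, sR=32/17, mL=32/17, mR=32/29
sensor matrix S = [[32/5, 160/61], [32/29, 32/17]]; det S = 1376256/150365
solve [mL_A; mL_B] = S·[w00; w01] and [mR_A; mR_B] = S·[w10; w11]:
  w00 = 0, w01 = 1, w10 = 1, w11 = 0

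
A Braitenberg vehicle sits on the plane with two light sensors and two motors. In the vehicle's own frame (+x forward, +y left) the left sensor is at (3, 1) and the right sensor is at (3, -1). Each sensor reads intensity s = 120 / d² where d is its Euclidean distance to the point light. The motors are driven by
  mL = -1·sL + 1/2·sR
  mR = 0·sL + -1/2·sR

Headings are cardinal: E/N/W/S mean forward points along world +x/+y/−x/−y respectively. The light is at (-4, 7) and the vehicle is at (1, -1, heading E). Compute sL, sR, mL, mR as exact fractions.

120/113 24/29 -2124/3277 -12/29

left sensor world pos  = (4, 0); dL² = 113
right sensor world pos = (4, -2); dR² = 145
sL = 120/113 = 120/113
sR = 120/145 = 24/29
mL = -1·sL + 1/2·sR = -2124/3277
mR = 0·sL + -1/2·sR = -12/29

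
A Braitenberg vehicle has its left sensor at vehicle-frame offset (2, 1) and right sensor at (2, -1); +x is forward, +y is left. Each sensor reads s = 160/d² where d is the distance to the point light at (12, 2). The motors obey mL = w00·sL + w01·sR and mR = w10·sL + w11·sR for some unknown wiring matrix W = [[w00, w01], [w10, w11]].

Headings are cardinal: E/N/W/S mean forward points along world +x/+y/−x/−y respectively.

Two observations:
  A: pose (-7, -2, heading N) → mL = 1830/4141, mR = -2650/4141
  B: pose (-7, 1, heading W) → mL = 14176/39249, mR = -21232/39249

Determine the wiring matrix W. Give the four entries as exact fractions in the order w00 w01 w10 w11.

1/2 1/2 -1 -1/2

obs A: pose=(-7,-2,N) → sL=40/101, sR=20/41, mL=1830/4141, mR=-2650/4141
obs B: pose=(-7,1,W) → sL=32/89, sR=160/441, mL=14176/39249, mR=-21232/39249
sensor matrix S = [[40/101, 20/41], [32/89, 160/441]]; det S = -5152640/162530109
solve [mL_A; mL_B] = S·[w00; w01] and [mR_A; mR_B] = S·[w10; w11]:
  w00 = 1/2, w01 = 1/2, w10 = -1, w11 = -1/2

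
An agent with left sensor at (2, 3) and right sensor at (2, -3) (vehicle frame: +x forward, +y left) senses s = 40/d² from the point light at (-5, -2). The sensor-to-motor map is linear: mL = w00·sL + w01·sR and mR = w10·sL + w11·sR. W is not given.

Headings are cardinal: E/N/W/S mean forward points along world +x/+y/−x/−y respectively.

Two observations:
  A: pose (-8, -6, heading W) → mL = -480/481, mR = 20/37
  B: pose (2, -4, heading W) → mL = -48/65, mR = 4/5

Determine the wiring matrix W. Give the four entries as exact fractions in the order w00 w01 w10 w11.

obs A: pose=(-8,-6,W) → sL=20/37, sR=20/13, mL=-480/481, mR=20/37
obs B: pose=(2,-4,W) → sL=4/5, sR=20/13, mL=-48/65, mR=4/5
sensor matrix S = [[20/37, 20/13], [4/5, 20/13]]; det S = -192/481
solve [mL_A; mL_B] = S·[w00; w01] and [mR_A; mR_B] = S·[w10; w11]:
  w00 = 1, w01 = -1, w10 = 1, w11 = 0

1 -1 1 0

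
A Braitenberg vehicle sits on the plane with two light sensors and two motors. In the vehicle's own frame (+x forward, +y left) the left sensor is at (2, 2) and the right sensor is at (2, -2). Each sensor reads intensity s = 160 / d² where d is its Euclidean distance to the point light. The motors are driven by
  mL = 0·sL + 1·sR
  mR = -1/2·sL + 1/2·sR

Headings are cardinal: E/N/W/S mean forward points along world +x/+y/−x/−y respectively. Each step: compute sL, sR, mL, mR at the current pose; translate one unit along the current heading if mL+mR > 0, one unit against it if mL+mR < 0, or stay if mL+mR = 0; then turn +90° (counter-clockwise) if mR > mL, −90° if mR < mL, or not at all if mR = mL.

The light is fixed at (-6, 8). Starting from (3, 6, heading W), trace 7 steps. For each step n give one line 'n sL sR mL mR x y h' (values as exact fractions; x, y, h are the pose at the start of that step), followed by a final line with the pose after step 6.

0 32/13 160/49 160/49 256/637 3 6 W
1 40/9 8/5 8/5 -64/45 2 6 N
2 160/101 160/109 160/109 -640/11009 2 7 E
3 16/13 80/29 80/29 288/377 3 7 S
4 32/13 160/49 160/49 256/637 3 6 W
5 40/9 8/5 8/5 -64/45 2 6 N
6 160/101 160/109 160/109 -640/11009 2 7 E
final 3 7 S

n=0: pose=(3,6,W); sL=32/13, sR=160/49; mL=160/49, mR=256/637; mL+mR=2336/637 → advance +1; mR−mL=-1824/637 → turn -1·90°
n=1: pose=(2,6,N); sL=40/9, sR=8/5; mL=8/5, mR=-64/45; mL+mR=8/45 → advance +1; mR−mL=-136/45 → turn -1·90°
n=2: pose=(2,7,E); sL=160/101, sR=160/109; mL=160/109, mR=-640/11009; mL+mR=15520/11009 → advance +1; mR−mL=-16800/11009 → turn -1·90°
n=3: pose=(3,7,S); sL=16/13, sR=80/29; mL=80/29, mR=288/377; mL+mR=1328/377 → advance +1; mR−mL=-752/377 → turn -1·90°
n=4: pose=(3,6,W); sL=32/13, sR=160/49; mL=160/49, mR=256/637; mL+mR=2336/637 → advance +1; mR−mL=-1824/637 → turn -1·90°
n=5: pose=(2,6,N); sL=40/9, sR=8/5; mL=8/5, mR=-64/45; mL+mR=8/45 → advance +1; mR−mL=-136/45 → turn -1·90°
n=6: pose=(2,7,E); sL=160/101, sR=160/109; mL=160/109, mR=-640/11009; mL+mR=15520/11009 → advance +1; mR−mL=-16800/11009 → turn -1·90°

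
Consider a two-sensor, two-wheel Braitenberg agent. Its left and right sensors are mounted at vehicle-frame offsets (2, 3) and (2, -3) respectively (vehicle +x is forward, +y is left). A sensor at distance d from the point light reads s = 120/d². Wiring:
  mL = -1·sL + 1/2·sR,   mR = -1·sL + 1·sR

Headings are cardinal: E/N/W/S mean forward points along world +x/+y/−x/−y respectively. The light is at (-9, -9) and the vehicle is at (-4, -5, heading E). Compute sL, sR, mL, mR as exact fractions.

60/49 12/5 -6/245 288/245

left sensor world pos  = (-2, -2); dL² = 98
right sensor world pos = (-2, -8); dR² = 50
sL = 120/98 = 60/49
sR = 120/50 = 12/5
mL = -1·sL + 1/2·sR = -6/245
mR = -1·sL + 1·sR = 288/245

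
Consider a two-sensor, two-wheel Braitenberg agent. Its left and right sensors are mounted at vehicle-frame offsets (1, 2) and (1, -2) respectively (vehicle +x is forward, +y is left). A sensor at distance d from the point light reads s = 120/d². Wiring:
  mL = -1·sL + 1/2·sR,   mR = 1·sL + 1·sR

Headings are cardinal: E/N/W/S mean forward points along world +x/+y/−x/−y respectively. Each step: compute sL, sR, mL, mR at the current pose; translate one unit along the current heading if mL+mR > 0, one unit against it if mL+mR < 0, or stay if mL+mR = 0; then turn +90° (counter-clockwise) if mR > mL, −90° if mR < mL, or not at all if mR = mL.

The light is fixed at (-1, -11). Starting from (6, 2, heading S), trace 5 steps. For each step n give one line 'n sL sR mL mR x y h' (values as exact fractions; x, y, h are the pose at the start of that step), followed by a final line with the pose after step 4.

n=0: pose=(6,2,S); sL=8/15, sR=120/169; mL=-452/2535, mR=3152/2535; mL+mR=180/169 → advance +1; mR−mL=3604/2535 → turn +1·90°
n=1: pose=(6,1,E); sL=6/13, sR=30/41; mL=-51/533, mR=636/533; mL+mR=45/41 → advance +1; mR−mL=687/533 → turn +1·90°
n=2: pose=(7,1,N); sL=24/41, sR=120/269; mL=-3996/11029, mR=11376/11029; mL+mR=180/269 → advance +1; mR−mL=15372/11029 → turn +1·90°
n=3: pose=(7,2,W); sL=12/17, sR=60/137; mL=-1134/2329, mR=2664/2329; mL+mR=90/137 → advance +1; mR−mL=3798/2329 → turn +1·90°
n=4: pose=(6,2,S); sL=8/15, sR=120/169; mL=-452/2535, mR=3152/2535; mL+mR=180/169 → advance +1; mR−mL=3604/2535 → turn +1·90°

0 8/15 120/169 -452/2535 3152/2535 6 2 S
1 6/13 30/41 -51/533 636/533 6 1 E
2 24/41 120/269 -3996/11029 11376/11029 7 1 N
3 12/17 60/137 -1134/2329 2664/2329 7 2 W
4 8/15 120/169 -452/2535 3152/2535 6 2 S
final 6 1 E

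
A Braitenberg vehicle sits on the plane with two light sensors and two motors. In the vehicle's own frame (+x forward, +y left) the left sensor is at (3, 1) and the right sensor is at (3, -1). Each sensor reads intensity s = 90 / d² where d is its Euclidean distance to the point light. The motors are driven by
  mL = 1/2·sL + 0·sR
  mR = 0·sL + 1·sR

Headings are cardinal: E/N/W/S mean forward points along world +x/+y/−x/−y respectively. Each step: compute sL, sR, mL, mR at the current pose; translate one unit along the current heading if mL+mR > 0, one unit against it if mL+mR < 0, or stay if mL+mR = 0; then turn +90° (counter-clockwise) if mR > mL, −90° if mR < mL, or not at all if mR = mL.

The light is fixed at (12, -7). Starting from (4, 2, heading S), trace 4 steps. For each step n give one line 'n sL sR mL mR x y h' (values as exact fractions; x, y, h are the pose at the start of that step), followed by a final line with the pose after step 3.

n=0: pose=(4,2,S); sL=18/17, sR=10/13; mL=9/17, mR=10/13; mL+mR=287/221 → advance +1; mR−mL=53/221 → turn +1·90°
n=1: pose=(4,1,E); sL=45/53, sR=45/37; mL=45/106, mR=45/37; mL+mR=6435/3922 → advance +1; mR−mL=3105/3922 → turn +1·90°
n=2: pose=(5,1,N); sL=18/37, sR=90/157; mL=9/37, mR=90/157; mL+mR=4743/5809 → advance +1; mR−mL=1917/5809 → turn +1·90°
n=3: pose=(5,2,W); sL=45/82, sR=9/20; mL=45/164, mR=9/20; mL+mR=297/410 → advance +1; mR−mL=36/205 → turn +1·90°

0 18/17 10/13 9/17 10/13 4 2 S
1 45/53 45/37 45/106 45/37 4 1 E
2 18/37 90/157 9/37 90/157 5 1 N
3 45/82 9/20 45/164 9/20 5 2 W
final 4 2 S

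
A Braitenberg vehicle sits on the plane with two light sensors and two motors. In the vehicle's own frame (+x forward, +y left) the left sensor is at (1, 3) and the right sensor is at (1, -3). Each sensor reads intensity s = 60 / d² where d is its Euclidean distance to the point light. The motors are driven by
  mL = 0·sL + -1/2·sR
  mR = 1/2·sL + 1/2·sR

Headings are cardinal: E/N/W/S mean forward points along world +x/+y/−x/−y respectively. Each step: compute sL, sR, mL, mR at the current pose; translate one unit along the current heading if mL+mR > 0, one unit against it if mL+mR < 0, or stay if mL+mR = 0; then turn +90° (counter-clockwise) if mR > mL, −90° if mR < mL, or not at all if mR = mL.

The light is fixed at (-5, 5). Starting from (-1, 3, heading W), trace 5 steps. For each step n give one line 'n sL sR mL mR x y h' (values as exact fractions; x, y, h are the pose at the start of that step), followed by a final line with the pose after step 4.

n=0: pose=(-1,3,W); sL=30/17, sR=6; mL=-3, mR=66/17; mL+mR=15/17 → advance +1; mR−mL=117/17 → turn +1·90°
n=1: pose=(-2,3,S); sL=4/3, sR=20/3; mL=-10/3, mR=4; mL+mR=2/3 → advance +1; mR−mL=22/3 → turn +1·90°
n=2: pose=(-2,2,E); sL=15/4, sR=15/13; mL=-15/26, mR=255/104; mL+mR=15/8 → advance +1; mR−mL=315/104 → turn +1·90°
n=3: pose=(-1,2,N); sL=12, sR=60/53; mL=-30/53, mR=348/53; mL+mR=6 → advance +1; mR−mL=378/53 → turn +1·90°
n=4: pose=(-1,3,W); sL=30/17, sR=6; mL=-3, mR=66/17; mL+mR=15/17 → advance +1; mR−mL=117/17 → turn +1·90°

0 30/17 6 -3 66/17 -1 3 W
1 4/3 20/3 -10/3 4 -2 3 S
2 15/4 15/13 -15/26 255/104 -2 2 E
3 12 60/53 -30/53 348/53 -1 2 N
4 30/17 6 -3 66/17 -1 3 W
final -2 3 S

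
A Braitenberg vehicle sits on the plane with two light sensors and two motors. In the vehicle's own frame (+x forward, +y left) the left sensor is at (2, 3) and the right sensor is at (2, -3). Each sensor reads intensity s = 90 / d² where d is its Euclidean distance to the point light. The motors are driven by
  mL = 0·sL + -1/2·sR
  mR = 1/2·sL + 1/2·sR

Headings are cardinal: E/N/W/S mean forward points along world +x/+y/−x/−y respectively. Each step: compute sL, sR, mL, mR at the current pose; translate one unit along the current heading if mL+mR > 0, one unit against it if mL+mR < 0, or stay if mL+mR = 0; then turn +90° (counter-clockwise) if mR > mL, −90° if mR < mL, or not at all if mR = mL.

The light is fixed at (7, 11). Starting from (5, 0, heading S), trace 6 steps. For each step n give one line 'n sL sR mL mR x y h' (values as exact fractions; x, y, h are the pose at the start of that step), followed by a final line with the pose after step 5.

n=0: pose=(5,0,S); sL=9/17, sR=45/97; mL=-45/194, mR=819/1649; mL+mR=9/34 → advance +1; mR−mL=2403/3298 → turn +1·90°
n=1: pose=(5,-1,E); sL=10/9, sR=2/5; mL=-1/5, mR=34/45; mL+mR=5/9 → advance +1; mR−mL=43/45 → turn +1·90°
n=2: pose=(6,-1,N); sL=45/58, sR=45/52; mL=-45/104, mR=2475/3016; mL+mR=45/116 → advance +1; mR−mL=945/754 → turn +1·90°
n=3: pose=(6,0,W); sL=18/41, sR=90/73; mL=-45/73, mR=2502/2993; mL+mR=9/41 → advance +1; mR−mL=4347/2993 → turn +1·90°
n=4: pose=(5,0,S); sL=9/17, sR=45/97; mL=-45/194, mR=819/1649; mL+mR=9/34 → advance +1; mR−mL=2403/3298 → turn +1·90°
n=5: pose=(5,-1,E); sL=10/9, sR=2/5; mL=-1/5, mR=34/45; mL+mR=5/9 → advance +1; mR−mL=43/45 → turn +1·90°

0 9/17 45/97 -45/194 819/1649 5 0 S
1 10/9 2/5 -1/5 34/45 5 -1 E
2 45/58 45/52 -45/104 2475/3016 6 -1 N
3 18/41 90/73 -45/73 2502/2993 6 0 W
4 9/17 45/97 -45/194 819/1649 5 0 S
5 10/9 2/5 -1/5 34/45 5 -1 E
final 6 -1 N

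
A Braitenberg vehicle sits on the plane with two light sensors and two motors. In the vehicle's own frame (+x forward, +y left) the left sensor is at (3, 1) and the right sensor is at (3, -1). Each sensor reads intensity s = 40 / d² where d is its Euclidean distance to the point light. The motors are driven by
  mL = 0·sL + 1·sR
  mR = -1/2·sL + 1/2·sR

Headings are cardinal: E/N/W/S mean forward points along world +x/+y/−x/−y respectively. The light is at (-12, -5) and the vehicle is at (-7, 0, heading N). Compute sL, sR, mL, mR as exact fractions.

1/2 2/5 2/5 -1/20

left sensor world pos  = (-8, 3); dL² = 80
right sensor world pos = (-6, 3); dR² = 100
sL = 40/80 = 1/2
sR = 40/100 = 2/5
mL = 0·sL + 1·sR = 2/5
mR = -1/2·sL + 1/2·sR = -1/20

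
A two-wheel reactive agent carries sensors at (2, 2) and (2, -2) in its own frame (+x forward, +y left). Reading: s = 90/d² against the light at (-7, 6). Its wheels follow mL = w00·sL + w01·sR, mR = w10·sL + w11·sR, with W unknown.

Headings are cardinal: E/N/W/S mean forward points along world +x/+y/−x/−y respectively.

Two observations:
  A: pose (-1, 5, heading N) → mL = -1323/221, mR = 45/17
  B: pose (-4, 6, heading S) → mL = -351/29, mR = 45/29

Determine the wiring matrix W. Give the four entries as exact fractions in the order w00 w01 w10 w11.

-1 -1/2 1/2 0

obs A: pose=(-1,5,N) → sL=90/17, sR=18/13, mL=-1323/221, mR=45/17
obs B: pose=(-4,6,S) → sL=90/29, sR=18, mL=-351/29, mR=45/29
sensor matrix S = [[90/17, 18/13], [90/29, 18]]; det S = 583200/6409
solve [mL_A; mL_B] = S·[w00; w01] and [mR_A; mR_B] = S·[w10; w11]:
  w00 = -1, w01 = -1/2, w10 = 1/2, w11 = 0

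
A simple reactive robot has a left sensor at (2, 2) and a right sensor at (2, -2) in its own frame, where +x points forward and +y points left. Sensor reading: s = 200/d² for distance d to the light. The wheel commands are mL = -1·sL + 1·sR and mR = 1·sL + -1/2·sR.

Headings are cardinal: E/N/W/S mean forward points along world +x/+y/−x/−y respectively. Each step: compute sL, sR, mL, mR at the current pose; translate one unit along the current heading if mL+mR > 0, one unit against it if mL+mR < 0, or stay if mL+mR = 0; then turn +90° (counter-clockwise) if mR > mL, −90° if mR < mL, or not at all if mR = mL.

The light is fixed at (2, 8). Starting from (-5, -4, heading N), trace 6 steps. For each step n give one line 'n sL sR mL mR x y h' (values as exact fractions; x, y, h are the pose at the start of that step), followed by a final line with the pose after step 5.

n=0: pose=(-5,-4,N); sL=200/181, sR=8/5; mL=448/905, mR=276/905; mL+mR=4/5 → advance +1; mR−mL=-172/905 → turn -1·90°
n=1: pose=(-5,-3,E); sL=100/53, sR=100/97; mL=-4400/5141, mR=7050/5141; mL+mR=50/97 → advance +1; mR−mL=11450/5141 → turn +1·90°
n=2: pose=(-4,-3,N); sL=40/29, sR=200/97; mL=1920/2813, mR=980/2813; mL+mR=100/97 → advance +1; mR−mL=-940/2813 → turn -1·90°
n=3: pose=(-4,-2,E); sL=5/2, sR=5/4; mL=-5/4, mR=15/8; mL+mR=5/8 → advance +1; mR−mL=25/8 → turn +1·90°
n=4: pose=(-3,-2,N); sL=200/113, sR=200/73; mL=8000/8249, mR=3300/8249; mL+mR=100/73 → advance +1; mR−mL=-4700/8249 → turn -1·90°
n=5: pose=(-3,-1,E); sL=100/29, sR=20/13; mL=-720/377, mR=1010/377; mL+mR=10/13 → advance +1; mR−mL=1730/377 → turn +1·90°

0 200/181 8/5 448/905 276/905 -5 -4 N
1 100/53 100/97 -4400/5141 7050/5141 -5 -3 E
2 40/29 200/97 1920/2813 980/2813 -4 -3 N
3 5/2 5/4 -5/4 15/8 -4 -2 E
4 200/113 200/73 8000/8249 3300/8249 -3 -2 N
5 100/29 20/13 -720/377 1010/377 -3 -1 E
final -2 -1 N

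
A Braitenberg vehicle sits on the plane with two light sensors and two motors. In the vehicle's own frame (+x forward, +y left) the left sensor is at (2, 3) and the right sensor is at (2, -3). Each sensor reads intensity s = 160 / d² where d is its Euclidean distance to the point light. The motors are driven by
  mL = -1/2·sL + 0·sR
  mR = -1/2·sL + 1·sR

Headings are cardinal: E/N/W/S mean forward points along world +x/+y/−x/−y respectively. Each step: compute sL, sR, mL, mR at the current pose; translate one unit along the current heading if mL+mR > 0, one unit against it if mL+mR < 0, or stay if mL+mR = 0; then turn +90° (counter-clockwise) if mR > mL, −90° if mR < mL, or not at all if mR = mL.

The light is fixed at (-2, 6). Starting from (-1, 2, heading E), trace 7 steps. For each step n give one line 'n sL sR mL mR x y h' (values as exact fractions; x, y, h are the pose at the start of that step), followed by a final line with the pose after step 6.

0 16 80/29 -8 -152/29 -1 2 E
1 160/13 160/13 -80/13 80/13 -2 2 N
2 160/53 32 -80/53 1616/53 -2 2 W
3 4 40/13 -2 14/13 -3 2 S
4 160 160/37 -80 -2800/37 -3 3 E
5 80/13 80 -40/13 1000/13 -4 3 N
6 160/41 160/17 -80/41 5200/697 -4 4 W
final -5 4 S

n=0: pose=(-1,2,E); sL=16, sR=80/29; mL=-8, mR=-152/29; mL+mR=-384/29 → advance -1; mR−mL=80/29 → turn +1·90°
n=1: pose=(-2,2,N); sL=160/13, sR=160/13; mL=-80/13, mR=80/13; mL+mR=0 → advance +0; mR−mL=160/13 → turn +1·90°
n=2: pose=(-2,2,W); sL=160/53, sR=32; mL=-80/53, mR=1616/53; mL+mR=1536/53 → advance +1; mR−mL=32 → turn +1·90°
n=3: pose=(-3,2,S); sL=4, sR=40/13; mL=-2, mR=14/13; mL+mR=-12/13 → advance -1; mR−mL=40/13 → turn +1·90°
n=4: pose=(-3,3,E); sL=160, sR=160/37; mL=-80, mR=-2800/37; mL+mR=-5760/37 → advance -1; mR−mL=160/37 → turn +1·90°
n=5: pose=(-4,3,N); sL=80/13, sR=80; mL=-40/13, mR=1000/13; mL+mR=960/13 → advance +1; mR−mL=80 → turn +1·90°
n=6: pose=(-4,4,W); sL=160/41, sR=160/17; mL=-80/41, mR=5200/697; mL+mR=3840/697 → advance +1; mR−mL=160/17 → turn +1·90°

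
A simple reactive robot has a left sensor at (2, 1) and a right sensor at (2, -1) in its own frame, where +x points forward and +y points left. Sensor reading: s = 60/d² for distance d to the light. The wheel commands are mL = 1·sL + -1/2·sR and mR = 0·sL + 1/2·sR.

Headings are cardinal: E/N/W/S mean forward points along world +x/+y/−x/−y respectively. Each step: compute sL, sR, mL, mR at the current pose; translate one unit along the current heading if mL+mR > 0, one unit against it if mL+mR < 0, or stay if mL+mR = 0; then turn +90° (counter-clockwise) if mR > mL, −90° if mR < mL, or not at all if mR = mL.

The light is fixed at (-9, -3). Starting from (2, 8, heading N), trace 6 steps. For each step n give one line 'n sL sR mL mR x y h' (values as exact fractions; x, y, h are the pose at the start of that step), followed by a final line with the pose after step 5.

0 60/269 60/313 10710/84197 30/313 2 8 N
1 30/169 6/29 363/4901 3/29 2 9 E
2 60/317 12/73 2478/23141 6/73 3 9 N
3 15/98 3/17 54/833 3/34 3 10 E
4 20/123 60/421 4730/51783 30/421 4 10 N
5 2/15 30/197 169/2955 15/197 4 11 E
final 5 11 N

n=0: pose=(2,8,N); sL=60/269, sR=60/313; mL=10710/84197, mR=30/313; mL+mR=60/269 → advance +1; mR−mL=-2640/84197 → turn -1·90°
n=1: pose=(2,9,E); sL=30/169, sR=6/29; mL=363/4901, mR=3/29; mL+mR=30/169 → advance +1; mR−mL=144/4901 → turn +1·90°
n=2: pose=(3,9,N); sL=60/317, sR=12/73; mL=2478/23141, mR=6/73; mL+mR=60/317 → advance +1; mR−mL=-576/23141 → turn -1·90°
n=3: pose=(3,10,E); sL=15/98, sR=3/17; mL=54/833, mR=3/34; mL+mR=15/98 → advance +1; mR−mL=39/1666 → turn +1·90°
n=4: pose=(4,10,N); sL=20/123, sR=60/421; mL=4730/51783, mR=30/421; mL+mR=20/123 → advance +1; mR−mL=-1040/51783 → turn -1·90°
n=5: pose=(4,11,E); sL=2/15, sR=30/197; mL=169/2955, mR=15/197; mL+mR=2/15 → advance +1; mR−mL=56/2955 → turn +1·90°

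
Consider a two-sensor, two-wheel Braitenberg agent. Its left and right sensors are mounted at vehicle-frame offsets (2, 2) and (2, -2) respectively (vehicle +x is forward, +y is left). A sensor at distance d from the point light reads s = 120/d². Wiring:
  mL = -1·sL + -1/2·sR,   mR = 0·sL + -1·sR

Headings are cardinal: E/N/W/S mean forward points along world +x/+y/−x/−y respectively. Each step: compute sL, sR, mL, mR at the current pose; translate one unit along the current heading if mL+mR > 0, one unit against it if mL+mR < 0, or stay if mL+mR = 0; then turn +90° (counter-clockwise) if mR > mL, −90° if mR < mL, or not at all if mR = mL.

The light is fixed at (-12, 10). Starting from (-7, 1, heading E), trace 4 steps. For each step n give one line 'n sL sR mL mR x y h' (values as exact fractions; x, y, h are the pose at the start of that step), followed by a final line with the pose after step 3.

n=0: pose=(-7,1,E); sL=60/49, sR=12/17; mL=-1314/833, mR=-12/17; mL+mR=-1902/833 → advance -1; mR−mL=726/833 → turn +1·90°
n=1: pose=(-8,1,N); sL=120/53, sR=24/17; mL=-2676/901, mR=-24/17; mL+mR=-3948/901 → advance -1; mR−mL=1404/901 → turn +1·90°
n=2: pose=(-8,0,W); sL=30/37, sR=30/17; mL=-1065/629, mR=-30/17; mL+mR=-2175/629 → advance -1; mR−mL=-45/629 → turn -1·90°
n=3: pose=(-7,0,N); sL=120/73, sR=120/113; mL=-17940/8249, mR=-120/113; mL+mR=-26700/8249 → advance -1; mR−mL=9180/8249 → turn +1·90°

0 60/49 12/17 -1314/833 -12/17 -7 1 E
1 120/53 24/17 -2676/901 -24/17 -8 1 N
2 30/37 30/17 -1065/629 -30/17 -8 0 W
3 120/73 120/113 -17940/8249 -120/113 -7 0 N
final -7 -1 W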